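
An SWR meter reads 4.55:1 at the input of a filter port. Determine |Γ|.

|Γ| = (S − 1)/(S + 1) = (4.55 − 1)/(4.55 + 1) = 3.55/5.55

|Γ| ≈ 0.64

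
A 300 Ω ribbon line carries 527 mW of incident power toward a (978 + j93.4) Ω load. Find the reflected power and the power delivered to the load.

P_reflected ≈ 150 mW; P_delivered ≈ 377 mW

|Γ| = |(678 + j93.4)/(1278 + j93.4)| = 0.534
|Γ|² = 0.285
P_refl = |Γ|²·P_inc = 150 mW, P_del = (1 − |Γ|²)·P_inc = 377 mW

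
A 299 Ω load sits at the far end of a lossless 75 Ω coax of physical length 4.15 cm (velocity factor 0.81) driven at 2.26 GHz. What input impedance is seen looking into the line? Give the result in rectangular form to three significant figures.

λ = v/f = 0.81·c / 2.26 GHz = 0.108 m
βl = 2π·l/λ = 2π × 0.386 = 139°
tan(βl) = tan(139°) = -0.871
Z_in = Z_0·(Z_L + jZ_0·tanβl)/(Z_0 + jZ_L·tanβl)
     = 75·(299 − j65.3)/(75 − j260)

Z_in ≈ 40.3 + j74.5 Ω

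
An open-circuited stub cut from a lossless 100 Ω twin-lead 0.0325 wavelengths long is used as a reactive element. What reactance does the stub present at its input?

X_in ≈ -483 Ω (capacitive)

βl = 2π × 0.0325 = 11.7°
tan(βl) = 0.207
For an open-circuited stub, Z_in = −jZ_0·cot(βl) = −jZ_0/tan(βl)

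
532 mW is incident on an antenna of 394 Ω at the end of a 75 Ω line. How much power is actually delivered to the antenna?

Γ = (394 − 75)/(394 + 75) = 0.68
|Γ|² = 0.463
P_refl = |Γ|²·P_inc = 246 mW, P_del = (1 − |Γ|²)·P_inc = 286 mW

P_delivered ≈ 286 mW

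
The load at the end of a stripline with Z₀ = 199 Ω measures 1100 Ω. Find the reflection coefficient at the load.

Γ = (Z_L − Z_0)/(Z_L + Z_0) = (1100 − 199)/(1100 + 199) = 901/1299

Γ = 0.694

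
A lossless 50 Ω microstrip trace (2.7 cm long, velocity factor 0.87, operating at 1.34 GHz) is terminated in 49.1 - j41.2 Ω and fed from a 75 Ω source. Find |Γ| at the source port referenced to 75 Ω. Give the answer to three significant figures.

λ = v/f = 0.87·c / 1.34 GHz = 0.195 m
βl = 2π·l/λ = 2π × 0.139 = 49.9°
tan(βl) = 1.19
Z_in = Z_0·(Z_L + jZ_0·tanβl)/(Z_0 + jZ_L·tanβl) = 22.4 − j4.03 Ω
Γ_s = (Z_in − Z_s)/(Z_in + Z_s) = (-52.6 − j4.03)/(97.4 − j4.03), |Γ_s| = 0.541

|Γ| ≈ 0.541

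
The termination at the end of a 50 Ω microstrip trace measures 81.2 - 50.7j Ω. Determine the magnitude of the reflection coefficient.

Γ = (Z_L − Z_0)/(Z_L + Z_0) = (31.2 − j50.7)/(131.2 − j50.7)
|Γ| = 59.5/141

|Γ| ≈ 0.423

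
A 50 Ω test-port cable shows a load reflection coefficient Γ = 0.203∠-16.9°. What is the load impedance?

Z_L ≈ 73.4 − j9.04 Ω

Z_L = Z_0·(1 + Γ)/(1 − Γ) = 50·(1.19 − j0.059)/(0.806 + j0.059)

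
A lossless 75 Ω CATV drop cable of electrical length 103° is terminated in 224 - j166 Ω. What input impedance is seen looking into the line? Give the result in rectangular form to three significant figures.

Z_in ≈ 18.4 + j29.5 Ω

tan(βl) = tan(103°) = -4.33
Z_in = Z_0·(Z_L + jZ_0·tanβl)/(Z_0 + jZ_L·tanβl)
     = 75·(224 − j491)/(-644 − j970)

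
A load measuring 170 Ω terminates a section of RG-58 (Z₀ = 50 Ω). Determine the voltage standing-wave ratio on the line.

Γ = (170 − 50)/(170 + 50) = 0.545
VSWR = (1 + 0.545)/(1 − 0.545)

VSWR ≈ 3.4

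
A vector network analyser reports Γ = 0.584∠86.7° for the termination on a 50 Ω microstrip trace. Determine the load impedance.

Z_L = Z_0·(1 + Γ)/(1 − Γ) = 50·(1.03 + j0.583)/(0.966 − j0.583)

Z_L ≈ 25.9 + j45.8 Ω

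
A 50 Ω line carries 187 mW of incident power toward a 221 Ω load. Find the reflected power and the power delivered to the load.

Γ = (221 − 50)/(221 + 50) = 0.631
|Γ|² = 0.398
P_refl = |Γ|²·P_inc = 74.5 mW, P_del = (1 − |Γ|²)·P_inc = 113 mW

P_reflected ≈ 74.5 mW; P_delivered ≈ 113 mW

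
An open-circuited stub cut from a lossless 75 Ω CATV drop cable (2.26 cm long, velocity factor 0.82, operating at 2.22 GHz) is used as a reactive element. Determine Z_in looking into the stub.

λ = v/f = 0.82·c / 2.22 GHz = 0.111 m
βl = 2π·l/λ = 2π × 0.204 = 73.4°
tan(βl) = 3.36
For an open-circuited stub, Z_in = −jZ_0·cot(βl) = −jZ_0/tan(βl)

Z_in ≈ −j22.3 Ω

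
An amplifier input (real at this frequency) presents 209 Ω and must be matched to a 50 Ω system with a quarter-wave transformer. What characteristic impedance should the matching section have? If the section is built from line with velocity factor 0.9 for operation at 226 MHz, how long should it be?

Z_qwt = √(Z_0·R_L) = √(50 × 209) = √10450
λ = 0.9·c/f = 1.19 m, so l = λ/4 = 0.299 m

Z_qwt ≈ 102 Ω; length ≈ 29.9 cm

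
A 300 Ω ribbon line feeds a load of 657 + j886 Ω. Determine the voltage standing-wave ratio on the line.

VSWR ≈ 6.47

Γ = (Z_L − Z_0)/(Z_L + Z_0) = (357 + j886)/(957 + j886)
|Γ| = 955/1300 = 0.732
VSWR = (1 + |Γ|)/(1 − |Γ|) = 1.73/0.268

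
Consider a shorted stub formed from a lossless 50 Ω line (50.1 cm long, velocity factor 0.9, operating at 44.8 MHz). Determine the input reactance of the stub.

X_in ≈ 28.8 Ω (inductive)

λ = v/f = 0.9·c / 44.8 MHz = 6.03 m
βl = 2π·l/λ = 2π × 0.0831 = 29.9°
tan(βl) = 0.576
For a shorted stub, Z_in = jZ_0·tan(βl)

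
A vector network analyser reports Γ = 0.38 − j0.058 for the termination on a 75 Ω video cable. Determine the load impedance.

Z_L = Z_0·(1 + Γ)/(1 − Γ) = 75·(1.38 − j0.058)/(0.62 + j0.058)

Z_L ≈ 165 − j22.4 Ω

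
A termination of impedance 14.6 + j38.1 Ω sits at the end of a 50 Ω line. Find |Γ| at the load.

|Γ| ≈ 0.693

Γ = (Z_L − Z_0)/(Z_L + Z_0) = (-35.4 + j38.1)/(64.6 + j38.1)
|Γ| = 52/75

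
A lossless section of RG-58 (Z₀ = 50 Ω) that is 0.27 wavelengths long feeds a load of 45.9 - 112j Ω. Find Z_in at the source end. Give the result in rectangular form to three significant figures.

βl = 2π × 0.27 = 97.2°
tan(βl) = tan(97.2°) = -7.92
Z_in = Z_0·(Z_L + jZ_0·tanβl)/(Z_0 + jZ_L·tanβl)
     = 50·(45.9 − j508)/(-837 − j363)

Z_in ≈ 8.78 + j26.5 Ω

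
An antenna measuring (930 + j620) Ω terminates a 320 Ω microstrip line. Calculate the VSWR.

Γ = (Z_L − Z_0)/(Z_L + Z_0) = (610 + j620)/(1250 + j620)
|Γ| = 870/1400 = 0.623
VSWR = (1 + |Γ|)/(1 − |Γ|) = 1.62/0.377

VSWR ≈ 4.31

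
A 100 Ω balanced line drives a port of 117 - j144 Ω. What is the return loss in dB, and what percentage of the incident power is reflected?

RL ≈ 5.09 dB; 31% of incident power reflected

Γ = (17 − j144)/(217 − j144), |Γ| = 0.557
RL = −20·log₁₀(0.557) = 5.09 dB
P_refl/P_inc = |Γ|² = 0.31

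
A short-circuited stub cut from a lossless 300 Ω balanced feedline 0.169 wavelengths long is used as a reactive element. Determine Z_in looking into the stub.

Z_in ≈ +j538 Ω

βl = 2π × 0.169 = 60.8°
tan(βl) = 1.79
For a short-circuited stub, Z_in = jZ_0·tan(βl)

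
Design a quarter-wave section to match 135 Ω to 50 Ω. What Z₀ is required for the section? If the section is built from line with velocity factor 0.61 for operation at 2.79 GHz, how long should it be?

Z_qwt ≈ 82.2 Ω; length ≈ 1.64 cm

Z_qwt = √(Z_0·R_L) = √(50 × 135) = √6750
λ = 0.61·c/f = 0.0656 m, so l = λ/4 = 0.0164 m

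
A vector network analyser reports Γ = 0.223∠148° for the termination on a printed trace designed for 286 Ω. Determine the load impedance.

Z_L ≈ 190 + j47.3 Ω

Z_L = Z_0·(1 + Γ)/(1 − Γ) = 286·(0.811 + j0.118)/(1.19 − j0.118)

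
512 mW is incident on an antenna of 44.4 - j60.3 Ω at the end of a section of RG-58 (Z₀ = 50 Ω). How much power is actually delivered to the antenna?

|Γ| = |(-5.6 − j60.3)/(94.4 − j60.3)| = 0.541
|Γ|² = 0.292
P_refl = |Γ|²·P_inc = 150 mW, P_del = (1 − |Γ|²)·P_inc = 362 mW

P_delivered ≈ 362 mW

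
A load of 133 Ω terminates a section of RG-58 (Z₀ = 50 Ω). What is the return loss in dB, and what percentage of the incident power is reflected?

Γ = (133 − 50)/(133 + 50) = 0.454
RL = −20·log₁₀(0.454) = 6.87 dB
P_refl/P_inc = |Γ|² = 0.206

RL ≈ 6.87 dB; 20.6% of incident power reflected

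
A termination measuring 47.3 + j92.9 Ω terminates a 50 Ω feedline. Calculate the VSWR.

VSWR ≈ 5.47

Γ = (Z_L − Z_0)/(Z_L + Z_0) = (-2.7 + j92.9)/(97.3 + j92.9)
|Γ| = 92.9/135 = 0.691
VSWR = (1 + |Γ|)/(1 − |Γ|) = 1.69/0.309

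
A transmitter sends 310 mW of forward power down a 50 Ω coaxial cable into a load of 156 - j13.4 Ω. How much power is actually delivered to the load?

P_delivered ≈ 227 mW

|Γ| = |(106 − j13.4)/(206 − j13.4)| = 0.518
|Γ|² = 0.268
P_refl = |Γ|²·P_inc = 83 mW, P_del = (1 − |Γ|²)·P_inc = 227 mW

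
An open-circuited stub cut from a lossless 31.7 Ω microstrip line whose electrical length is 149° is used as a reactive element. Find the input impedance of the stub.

Z_in ≈ +j52.8 Ω

tan(βl) = -0.601
For an open-circuited stub, Z_in = −jZ_0·cot(βl) = −jZ_0/tan(βl)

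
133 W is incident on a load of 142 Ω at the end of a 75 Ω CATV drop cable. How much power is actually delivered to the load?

P_delivered ≈ 120 W

Γ = (142 − 75)/(142 + 75) = 0.309
|Γ|² = 0.0953
P_refl = |Γ|²·P_inc = 12.7 W, P_del = (1 − |Γ|²)·P_inc = 120 W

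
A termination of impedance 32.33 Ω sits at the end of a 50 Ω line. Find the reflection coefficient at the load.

Γ = -0.215

Γ = (Z_L − Z_0)/(Z_L + Z_0) = (32.33 − 50)/(32.33 + 50) = -17.67/82.33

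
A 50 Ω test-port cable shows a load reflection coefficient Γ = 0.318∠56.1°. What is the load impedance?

Z_L ≈ 60.2 + j35.4 Ω

Z_L = Z_0·(1 + Γ)/(1 − Γ) = 50·(1.18 + j0.264)/(0.823 − j0.264)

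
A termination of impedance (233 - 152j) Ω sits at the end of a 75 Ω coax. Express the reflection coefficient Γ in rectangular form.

Γ ≈ 0.608 − j0.193

Γ = (Z_L − Z_0)/(Z_L + Z_0) = (158 − j152)/(308 − j152)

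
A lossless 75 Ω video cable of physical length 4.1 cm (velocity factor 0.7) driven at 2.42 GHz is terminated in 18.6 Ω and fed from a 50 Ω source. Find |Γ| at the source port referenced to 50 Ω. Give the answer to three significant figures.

|Γ| ≈ 0.473

λ = v/f = 0.7·c / 2.42 GHz = 0.0868 m
βl = 2π·l/λ = 2π × 0.472 = 170°
tan(βl) = -0.175
Z_in = Z_0·(Z_L + jZ_0·tanβl)/(Z_0 + jZ_L·tanβl) = 19.1 − j12.3 Ω
Γ_s = (Z_in − Z_s)/(Z_in + Z_s) = (-30.9 − j12.3)/(69.1 − j12.3), |Γ_s| = 0.473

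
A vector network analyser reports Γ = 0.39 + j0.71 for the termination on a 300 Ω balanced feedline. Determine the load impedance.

Z_L = Z_0·(1 + Γ)/(1 − Γ) = 300·(1.39 + j0.71)/(0.61 − j0.71)

Z_L ≈ 118 + j486 Ω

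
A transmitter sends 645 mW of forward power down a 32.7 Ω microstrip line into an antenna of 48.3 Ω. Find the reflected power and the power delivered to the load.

P_reflected ≈ 23.9 mW; P_delivered ≈ 621 mW

Γ = (48.3 − 32.7)/(48.3 + 32.7) = 0.193
|Γ|² = 0.0371
P_refl = |Γ|²·P_inc = 23.9 mW, P_del = (1 − |Γ|²)·P_inc = 621 mW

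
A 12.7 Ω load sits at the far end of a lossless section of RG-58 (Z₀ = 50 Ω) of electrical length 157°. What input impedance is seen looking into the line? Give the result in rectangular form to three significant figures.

tan(βl) = tan(157°) = -0.424
Z_in = Z_0·(Z_L + jZ_0·tanβl)/(Z_0 + jZ_L·tanβl)
     = 50·(12.7 − j21.2)/(50 − j5.39)

Z_in ≈ 14.8 − j19.6 Ω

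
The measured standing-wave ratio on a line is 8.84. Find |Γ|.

|Γ| ≈ 0.797

|Γ| = (S − 1)/(S + 1) = (8.84 − 1)/(8.84 + 1) = 7.84/9.84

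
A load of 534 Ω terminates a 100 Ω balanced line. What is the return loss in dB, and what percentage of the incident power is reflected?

Γ = (534 − 100)/(534 + 100) = 0.685
RL = −20·log₁₀(0.685) = 3.29 dB
P_refl/P_inc = |Γ|² = 0.469

RL ≈ 3.29 dB; 46.9% of incident power reflected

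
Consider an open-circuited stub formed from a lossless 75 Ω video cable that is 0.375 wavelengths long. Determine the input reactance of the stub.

X_in ≈ 75 Ω (inductive)

βl = 2π × 0.375 = 135°
tan(βl) = -1
For an open-circuited stub, Z_in = −jZ_0·cot(βl) = −jZ_0/tan(βl)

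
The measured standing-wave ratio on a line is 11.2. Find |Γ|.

|Γ| ≈ 0.836

|Γ| = (S − 1)/(S + 1) = (11.2 − 1)/(11.2 + 1) = 10.2/12.2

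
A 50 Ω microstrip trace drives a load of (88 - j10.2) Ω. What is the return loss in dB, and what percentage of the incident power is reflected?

Γ = (38 − j10.2)/(138 − j10.2), |Γ| = 0.284
RL = −20·log₁₀(0.284) = 10.9 dB
P_refl/P_inc = |Γ|² = 0.0808

RL ≈ 10.9 dB; 8.08% of incident power reflected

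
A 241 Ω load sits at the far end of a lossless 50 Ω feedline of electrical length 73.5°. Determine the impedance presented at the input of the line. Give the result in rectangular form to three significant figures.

tan(βl) = tan(73.5°) = 3.38
Z_in = Z_0·(Z_L + jZ_0·tanβl)/(Z_0 + jZ_L·tanβl)
     = 50·(241 + j169)/(50 + j814)

Z_in ≈ 11.2 − j14.1 Ω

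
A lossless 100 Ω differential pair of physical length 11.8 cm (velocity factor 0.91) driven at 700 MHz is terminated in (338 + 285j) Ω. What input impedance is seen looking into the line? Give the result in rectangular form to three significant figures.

λ = v/f = 0.91·c / 700 MHz = 0.39 m
βl = 2π·l/λ = 2π × 0.303 = 109°
tan(βl) = tan(109°) = -2.92
Z_in = Z_0·(Z_L + jZ_0·tanβl)/(Z_0 + jZ_L·tanβl)
     = 100·(338 − j6.69)/(931 − j986)

Z_in ≈ 17.5 + j17.8 Ω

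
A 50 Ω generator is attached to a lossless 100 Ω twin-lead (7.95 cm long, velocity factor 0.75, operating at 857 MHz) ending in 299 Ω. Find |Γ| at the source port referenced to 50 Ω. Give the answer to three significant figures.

λ = v/f = 0.75·c / 857 MHz = 0.263 m
βl = 2π·l/λ = 2π × 0.303 = 109°
tan(βl) = -2.9
Z_in = Z_0·(Z_L + jZ_0·tanβl)/(Z_0 + jZ_L·tanβl) = 36.9 + j30.2 Ω
Γ_s = (Z_in − Z_s)/(Z_in + Z_s) = (-13.1 + j30.2)/(86.9 + j30.2), |Γ_s| = 0.358

|Γ| ≈ 0.358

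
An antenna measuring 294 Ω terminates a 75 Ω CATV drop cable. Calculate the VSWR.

Γ = (294 − 75)/(294 + 75) = 0.593
VSWR = (1 + 0.593)/(1 − 0.593)

VSWR ≈ 3.92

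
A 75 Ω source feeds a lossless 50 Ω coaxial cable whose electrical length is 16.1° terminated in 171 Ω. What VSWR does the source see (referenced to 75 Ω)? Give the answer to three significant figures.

tan(βl) = 0.289
Z_in = Z_0·(Z_L + jZ_0·tanβl)/(Z_0 + jZ_L·tanβl) = 93.8 − j78.2 Ω
Γ_s = (Z_in − Z_s)/(Z_in + Z_s) = (18.8 − j78.2)/(169 − j78.2), |Γ_s| = 0.432
VSWR = (1 + |Γ_s|)/(1 − |Γ_s|)

VSWR ≈ 2.52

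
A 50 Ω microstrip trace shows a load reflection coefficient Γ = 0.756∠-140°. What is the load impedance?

Z_L ≈ 7.85 − j17.8 Ω

Z_L = Z_0·(1 + Γ)/(1 − Γ) = 50·(0.421 − j0.486)/(1.58 + j0.486)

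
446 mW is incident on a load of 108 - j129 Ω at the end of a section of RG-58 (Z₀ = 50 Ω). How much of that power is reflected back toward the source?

|Γ| = |(58 − j129)/(158 − j129)| = 0.693
|Γ|² = 0.481
P_refl = |Γ|²·P_inc = 214 mW, P_del = (1 − |Γ|²)·P_inc = 232 mW

P_reflected ≈ 214 mW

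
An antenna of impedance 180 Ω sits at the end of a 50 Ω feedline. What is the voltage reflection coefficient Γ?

Γ = 0.565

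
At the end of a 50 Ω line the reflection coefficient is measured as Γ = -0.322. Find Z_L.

Z_L ≈ 25.6 Ω

Z_L = Z_0·(1 + Γ)/(1 − Γ) = 50·(0.678)/(1.32)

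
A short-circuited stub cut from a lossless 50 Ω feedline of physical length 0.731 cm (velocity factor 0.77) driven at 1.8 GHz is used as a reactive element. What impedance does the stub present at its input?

λ = v/f = 0.77·c / 1.8 GHz = 0.128 m
βl = 2π·l/λ = 2π × 0.057 = 20.5°
tan(βl) = 0.374
For a short-circuited stub, Z_in = jZ_0·tan(βl)

Z_in ≈ +j18.7 Ω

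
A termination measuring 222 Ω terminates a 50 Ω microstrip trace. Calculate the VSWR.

VSWR ≈ 4.44

For a purely resistive load, VSWR = R_L/Z_0 or Z_0/R_L (whichever > 1) = 222/50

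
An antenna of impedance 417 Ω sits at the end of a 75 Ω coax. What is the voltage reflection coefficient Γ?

Γ = 0.695

Γ = (Z_L − Z_0)/(Z_L + Z_0) = (417 − 75)/(417 + 75) = 342/492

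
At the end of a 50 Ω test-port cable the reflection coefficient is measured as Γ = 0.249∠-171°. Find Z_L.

Z_L ≈ 30.2 − j2.51 Ω

Z_L = Z_0·(1 + Γ)/(1 − Γ) = 50·(0.754 − j0.039)/(1.25 + j0.039)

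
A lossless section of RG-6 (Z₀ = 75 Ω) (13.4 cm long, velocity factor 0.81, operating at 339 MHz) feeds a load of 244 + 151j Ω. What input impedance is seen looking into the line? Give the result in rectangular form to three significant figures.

Z_in ≈ 21.8 − j42.1 Ω

λ = v/f = 0.81·c / 339 MHz = 0.717 m
βl = 2π·l/λ = 2π × 0.187 = 67.3°
tan(βl) = tan(67.3°) = 2.39
Z_in = Z_0·(Z_L + jZ_0·tanβl)/(Z_0 + jZ_L·tanβl)
     = 75·(244 + j330)/(-286 + j583)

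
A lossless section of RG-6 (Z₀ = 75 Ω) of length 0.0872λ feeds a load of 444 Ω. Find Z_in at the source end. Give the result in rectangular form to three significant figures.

βl = 2π × 0.0872 = 31.4°
tan(βl) = tan(31.4°) = 0.61
Z_in = Z_0·(Z_L + jZ_0·tanβl)/(Z_0 + jZ_L·tanβl)
     = 75·(444 + j45.8)/(75 + j271)

Z_in ≈ 43.4 − j111 Ω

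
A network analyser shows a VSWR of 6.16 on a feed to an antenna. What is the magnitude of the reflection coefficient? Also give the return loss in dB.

|Γ| ≈ 0.721; return loss ≈ 2.85 dB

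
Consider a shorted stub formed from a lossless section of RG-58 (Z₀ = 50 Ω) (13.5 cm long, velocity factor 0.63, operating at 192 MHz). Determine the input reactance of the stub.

λ = v/f = 0.63·c / 192 MHz = 0.984 m
βl = 2π·l/λ = 2π × 0.137 = 49.4°
tan(βl) = 1.17
For a shorted stub, Z_in = jZ_0·tan(βl)

X_in ≈ 58.3 Ω (inductive)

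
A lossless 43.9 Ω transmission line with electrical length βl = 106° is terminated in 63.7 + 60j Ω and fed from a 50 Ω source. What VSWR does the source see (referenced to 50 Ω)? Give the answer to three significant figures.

VSWR ≈ 3.53

tan(βl) = -3.49
Z_in = Z_0·(Z_L + jZ_0·tanβl)/(Z_0 + jZ_L·tanβl) = 14.2 − j3.64 Ω
Γ_s = (Z_in − Z_s)/(Z_in + Z_s) = (-35.8 − j3.64)/(64.2 − j3.64), |Γ_s| = 0.559
VSWR = (1 + |Γ_s|)/(1 − |Γ_s|)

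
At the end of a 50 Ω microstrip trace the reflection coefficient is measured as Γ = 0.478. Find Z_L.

Z_L = Z_0·(1 + Γ)/(1 − Γ) = 50·(1.48)/(0.522)

Z_L ≈ 142 Ω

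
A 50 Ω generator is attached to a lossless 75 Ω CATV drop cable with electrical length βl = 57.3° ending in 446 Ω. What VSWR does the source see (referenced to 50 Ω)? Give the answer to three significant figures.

tan(βl) = 1.56
Z_in = Z_0·(Z_L + jZ_0·tanβl)/(Z_0 + jZ_L·tanβl) = 17.6 − j46.2 Ω
Γ_s = (Z_in − Z_s)/(Z_in + Z_s) = (-32.4 − j46.2)/(67.6 − j46.2), |Γ_s| = 0.689
VSWR = (1 + |Γ_s|)/(1 − |Γ_s|)

VSWR ≈ 5.44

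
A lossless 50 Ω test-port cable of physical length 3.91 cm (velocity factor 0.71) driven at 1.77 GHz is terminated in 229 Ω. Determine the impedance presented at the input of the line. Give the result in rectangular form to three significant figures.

Z_in ≈ 13.6 + j23.9 Ω

λ = v/f = 0.71·c / 1.77 GHz = 0.12 m
βl = 2π·l/λ = 2π × 0.325 = 117°
tan(βl) = tan(117°) = -1.97
Z_in = Z_0·(Z_L + jZ_0·tanβl)/(Z_0 + jZ_L·tanβl)
     = 50·(229 − j98.3)/(50 − j450)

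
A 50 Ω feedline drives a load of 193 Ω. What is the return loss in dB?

RL ≈ 4.61 dB

Γ = (193 − 50)/(193 + 50) = 0.588
RL = −20·log₁₀|Γ| = −20·log₁₀(0.588)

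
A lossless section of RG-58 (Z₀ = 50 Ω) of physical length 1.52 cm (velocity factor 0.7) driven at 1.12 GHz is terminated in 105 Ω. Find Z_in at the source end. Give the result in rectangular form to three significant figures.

λ = v/f = 0.7·c / 1.12 GHz = 0.188 m
βl = 2π·l/λ = 2π × 0.0811 = 29.2°
tan(βl) = tan(29.2°) = 0.559
Z_in = Z_0·(Z_L + jZ_0·tanβl)/(Z_0 + jZ_L·tanβl)
     = 50·(105 + j27.9)/(50 + j58.6)

Z_in ≈ 58 − j40.1 Ω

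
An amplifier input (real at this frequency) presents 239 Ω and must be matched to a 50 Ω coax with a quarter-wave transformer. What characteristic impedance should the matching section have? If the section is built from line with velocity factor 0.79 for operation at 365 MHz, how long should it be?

Z_qwt = √(Z_0·R_L) = √(50 × 239) = √11950
λ = 0.79·c/f = 0.649 m, so l = λ/4 = 0.162 m

Z_qwt ≈ 109 Ω; length ≈ 16.2 cm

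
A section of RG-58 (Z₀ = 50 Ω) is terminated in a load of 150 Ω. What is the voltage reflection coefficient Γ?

Γ = 0.5

Γ = (Z_L − Z_0)/(Z_L + Z_0) = (150 − 50)/(150 + 50) = 100/200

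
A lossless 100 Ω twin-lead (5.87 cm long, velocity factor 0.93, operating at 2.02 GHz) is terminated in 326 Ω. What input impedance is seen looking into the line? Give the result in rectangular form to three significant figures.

Z_in ≈ 109 + j130 Ω

λ = v/f = 0.93·c / 2.02 GHz = 0.138 m
βl = 2π·l/λ = 2π × 0.425 = 153°
tan(βl) = tan(153°) = -0.51
Z_in = Z_0·(Z_L + jZ_0·tanβl)/(Z_0 + jZ_L·tanβl)
     = 100·(326 − j51)/(100 − j166)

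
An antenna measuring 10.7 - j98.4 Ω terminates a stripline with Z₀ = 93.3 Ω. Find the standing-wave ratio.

VSWR ≈ 18.5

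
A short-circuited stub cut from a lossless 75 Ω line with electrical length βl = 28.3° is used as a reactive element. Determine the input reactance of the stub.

tan(βl) = 0.538
For a short-circuited stub, Z_in = jZ_0·tan(βl)

X_in ≈ 40.4 Ω (inductive)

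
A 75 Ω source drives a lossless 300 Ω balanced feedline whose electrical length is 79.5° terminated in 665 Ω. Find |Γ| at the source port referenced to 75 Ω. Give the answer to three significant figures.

tan(βl) = 5.4
Z_in = Z_0·(Z_L + jZ_0·tanβl)/(Z_0 + jZ_L·tanβl) = 139 − j44 Ω
Γ_s = (Z_in − Z_s)/(Z_in + Z_s) = (64 − j44)/(214 − j44), |Γ_s| = 0.355

|Γ| ≈ 0.355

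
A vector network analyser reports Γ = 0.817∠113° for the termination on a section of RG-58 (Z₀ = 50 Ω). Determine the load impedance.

Z_L ≈ 7.21 + j32.6 Ω

Z_L = Z_0·(1 + Γ)/(1 − Γ) = 50·(0.681 + j0.752)/(1.32 − j0.752)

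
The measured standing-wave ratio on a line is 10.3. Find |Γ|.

|Γ| = (S − 1)/(S + 1) = (10.3 − 1)/(10.3 + 1) = 9.3/11.3

|Γ| ≈ 0.823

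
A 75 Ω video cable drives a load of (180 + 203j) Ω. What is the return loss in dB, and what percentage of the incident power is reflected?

Γ = (105 + j203)/(255 + j203), |Γ| = 0.701
RL = −20·log₁₀(0.701) = 3.08 dB
P_refl/P_inc = |Γ|² = 0.492

RL ≈ 3.08 dB; 49.2% of incident power reflected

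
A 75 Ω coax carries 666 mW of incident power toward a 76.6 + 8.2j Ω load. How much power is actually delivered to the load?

|Γ| = |(1.6 + j8.2)/(151.6 + j8.2)| = 0.055
|Γ|² = 0.00303
P_refl = |Γ|²·P_inc = 2.02 mW, P_del = (1 − |Γ|²)·P_inc = 664 mW

P_delivered ≈ 664 mW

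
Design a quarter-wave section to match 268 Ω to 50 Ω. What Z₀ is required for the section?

Z_qwt = √(Z_0·R_L) = √(50 × 268) = √13400

Z_qwt ≈ 116 Ω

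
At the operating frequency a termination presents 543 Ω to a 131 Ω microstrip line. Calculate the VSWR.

VSWR ≈ 4.15

Γ = (543 − 131)/(543 + 131) = 0.611
VSWR = (1 + 0.611)/(1 − 0.611)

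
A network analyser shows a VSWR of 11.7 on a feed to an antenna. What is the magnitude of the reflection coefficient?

|Γ| = (S − 1)/(S + 1) = (11.7 − 1)/(11.7 + 1) = 10.7/12.7

|Γ| ≈ 0.843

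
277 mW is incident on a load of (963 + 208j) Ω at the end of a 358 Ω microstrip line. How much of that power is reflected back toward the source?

|Γ| = |(605 + j208)/(1321 + j208)| = 0.478
|Γ|² = 0.229
P_refl = |Γ|²·P_inc = 63.4 mW, P_del = (1 − |Γ|²)·P_inc = 214 mW

P_reflected ≈ 63.4 mW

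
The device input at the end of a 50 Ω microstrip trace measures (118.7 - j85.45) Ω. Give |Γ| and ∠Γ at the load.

Γ = (Z_L − Z_0)/(Z_L + Z_0) = (68.7 − j85.45)/(168.7 − j85.45)
|Γ| = 110/189 = 0.58

Γ ≈ 0.58 ∠ -24.3°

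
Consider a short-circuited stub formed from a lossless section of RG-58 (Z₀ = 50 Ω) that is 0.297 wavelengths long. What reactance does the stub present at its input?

βl = 2π × 0.297 = 107°
tan(βl) = -3.29
For a short-circuited stub, Z_in = jZ_0·tan(βl)

X_in ≈ -164 Ω (capacitive)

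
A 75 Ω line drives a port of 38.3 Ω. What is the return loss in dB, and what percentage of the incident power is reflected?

RL ≈ 9.79 dB; 10.5% of incident power reflected

Γ = (38.3 − 75)/(38.3 + 75) = -0.324
RL = −20·log₁₀(0.324) = 9.79 dB
P_refl/P_inc = |Γ|² = 0.105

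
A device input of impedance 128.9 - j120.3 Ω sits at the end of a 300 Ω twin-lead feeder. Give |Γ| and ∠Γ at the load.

Γ = (Z_L − Z_0)/(Z_L + Z_0) = (-171.1 − j120.3)/(428.9 − j120.3)
|Γ| = 209/445 = 0.47

Γ ≈ 0.47 ∠ -129°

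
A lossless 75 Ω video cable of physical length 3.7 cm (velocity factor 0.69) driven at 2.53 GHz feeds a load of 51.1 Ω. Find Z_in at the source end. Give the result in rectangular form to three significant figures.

λ = v/f = 0.69·c / 2.53 GHz = 0.0818 m
βl = 2π·l/λ = 2π × 0.452 = 163°
tan(βl) = tan(163°) = -0.31
Z_in = Z_0·(Z_L + jZ_0·tanβl)/(Z_0 + jZ_L·tanβl)
     = 75·(51.1 − j23.2)/(75 − j15.8)

Z_in ≈ 53.6 − j11.9 Ω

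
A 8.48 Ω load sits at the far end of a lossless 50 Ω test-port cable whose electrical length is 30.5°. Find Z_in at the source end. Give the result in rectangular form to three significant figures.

tan(βl) = tan(30.5°) = 0.589
Z_in = Z_0·(Z_L + jZ_0·tanβl)/(Z_0 + jZ_L·tanβl)
     = 50·(8.48 + j29.5)/(50 + j5)

Z_in ≈ 11.3 + j28.3 Ω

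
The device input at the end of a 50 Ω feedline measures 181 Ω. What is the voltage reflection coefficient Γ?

Γ = 0.567

Γ = (Z_L − Z_0)/(Z_L + Z_0) = (181 − 50)/(181 + 50) = 131/231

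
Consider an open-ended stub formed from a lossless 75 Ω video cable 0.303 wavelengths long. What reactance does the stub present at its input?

βl = 2π × 0.303 = 109°
tan(βl) = -2.89
For an open-ended stub, Z_in = −jZ_0·cot(βl) = −jZ_0/tan(βl)

X_in ≈ 25.9 Ω (inductive)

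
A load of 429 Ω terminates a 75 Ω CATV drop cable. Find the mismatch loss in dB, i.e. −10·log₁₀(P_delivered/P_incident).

Γ = (429 − 75)/(429 + 75) = 0.702
|Γ|² = 0.493, so P_del/P_inc = 1 − |Γ|² = 0.507
ML = −10·log₁₀(1 − |Γ|²)

mismatch loss ≈ 2.95 dB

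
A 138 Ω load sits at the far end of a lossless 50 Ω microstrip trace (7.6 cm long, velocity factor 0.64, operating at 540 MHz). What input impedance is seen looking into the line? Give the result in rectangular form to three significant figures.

Z_in ≈ 19 − j10 Ω

λ = v/f = 0.64·c / 540 MHz = 0.356 m
βl = 2π·l/λ = 2π × 0.214 = 77°
tan(βl) = tan(77°) = 4.31
Z_in = Z_0·(Z_L + jZ_0·tanβl)/(Z_0 + jZ_L·tanβl)
     = 50·(138 + j216)/(50 + j595)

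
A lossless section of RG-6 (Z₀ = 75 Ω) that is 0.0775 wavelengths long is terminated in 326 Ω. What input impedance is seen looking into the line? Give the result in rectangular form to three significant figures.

Z_in ≈ 66.3 − j113 Ω

βl = 2π × 0.0775 = 27.9°
tan(βl) = tan(27.9°) = 0.529
Z_in = Z_0·(Z_L + jZ_0·tanβl)/(Z_0 + jZ_L·tanβl)
     = 75·(326 + j39.7)/(75 + j173)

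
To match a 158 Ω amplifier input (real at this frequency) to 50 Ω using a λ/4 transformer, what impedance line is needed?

Z_qwt ≈ 88.9 Ω

Z_qwt = √(Z_0·R_L) = √(50 × 158) = √7900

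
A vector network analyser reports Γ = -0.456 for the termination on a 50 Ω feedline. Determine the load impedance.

Z_L ≈ 18.7 Ω

Z_L = Z_0·(1 + Γ)/(1 − Γ) = 50·(0.544)/(1.46)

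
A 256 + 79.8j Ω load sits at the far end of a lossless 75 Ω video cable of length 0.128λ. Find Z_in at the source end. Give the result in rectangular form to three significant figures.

βl = 2π × 0.128 = 46.1°
tan(βl) = tan(46.1°) = 1.04
Z_in = Z_0·(Z_L + jZ_0·tanβl)/(Z_0 + jZ_L·tanβl)
     = 75·(256 + j158)/(-7.87 + j266)

Z_in ≈ 42.3 − j73.5 Ω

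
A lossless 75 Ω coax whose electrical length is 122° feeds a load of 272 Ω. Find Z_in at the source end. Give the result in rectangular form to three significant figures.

tan(βl) = tan(122°) = -1.6
Z_in = Z_0·(Z_L + jZ_0·tanβl)/(Z_0 + jZ_L·tanβl)
     = 75·(272 − j120)/(75 − j435)

Z_in ≈ 27.9 + j42.1 Ω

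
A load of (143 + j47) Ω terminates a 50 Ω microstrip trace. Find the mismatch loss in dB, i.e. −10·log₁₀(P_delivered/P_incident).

Γ = (93 + j47)/(193 + j47), |Γ| = 0.525
|Γ|² = 0.275, so P_del/P_inc = 1 − |Γ|² = 0.725
ML = −10·log₁₀(1 − |Γ|²)

mismatch loss ≈ 1.4 dB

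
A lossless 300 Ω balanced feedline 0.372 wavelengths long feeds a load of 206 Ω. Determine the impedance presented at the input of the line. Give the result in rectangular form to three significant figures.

βl = 2π × 0.372 = 134°
tan(βl) = tan(134°) = -1.04
Z_in = Z_0·(Z_L + jZ_0·tanβl)/(Z_0 + jZ_L·tanβl)
     = 300·(206 − j312)/(300 − j214)

Z_in ≈ 284 − j109 Ω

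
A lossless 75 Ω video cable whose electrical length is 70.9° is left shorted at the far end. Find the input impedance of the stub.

tan(βl) = 2.89
For a shorted stub, Z_in = jZ_0·tan(βl)

Z_in ≈ +j217 Ω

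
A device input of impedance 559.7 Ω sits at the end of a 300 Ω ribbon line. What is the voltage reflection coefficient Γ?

Γ = (Z_L − Z_0)/(Z_L + Z_0) = (559.7 − 300)/(559.7 + 300) = 259.7/859.7

Γ = 0.302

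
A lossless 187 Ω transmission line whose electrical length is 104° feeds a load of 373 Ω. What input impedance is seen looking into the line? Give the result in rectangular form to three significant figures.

tan(βl) = tan(104°) = -4.01
Z_in = Z_0·(Z_L + jZ_0·tanβl)/(Z_0 + jZ_L·tanβl)
     = 187·(373 − j750)/(187 − j1500)

Z_in ≈ 98 + j34.4 Ω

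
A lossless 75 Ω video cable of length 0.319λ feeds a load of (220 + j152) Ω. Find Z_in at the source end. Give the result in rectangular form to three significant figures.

βl = 2π × 0.319 = 115°
tan(βl) = tan(115°) = -2.16
Z_in = Z_0·(Z_L + jZ_0·tanβl)/(Z_0 + jZ_L·tanβl)
     = 75·(220 − j10)/(403 − j475)

Z_in ≈ 18 + j19.4 Ω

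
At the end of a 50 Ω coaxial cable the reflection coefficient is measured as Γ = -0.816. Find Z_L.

Z_L ≈ 5.07 Ω

Z_L = Z_0·(1 + Γ)/(1 − Γ) = 50·(0.184)/(1.82)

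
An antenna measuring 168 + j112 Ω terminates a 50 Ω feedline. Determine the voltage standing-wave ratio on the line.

VSWR ≈ 4.95

Γ = (Z_L − Z_0)/(Z_L + Z_0) = (118 + j112)/(218 + j112)
|Γ| = 163/245 = 0.664
VSWR = (1 + |Γ|)/(1 − |Γ|) = 1.66/0.336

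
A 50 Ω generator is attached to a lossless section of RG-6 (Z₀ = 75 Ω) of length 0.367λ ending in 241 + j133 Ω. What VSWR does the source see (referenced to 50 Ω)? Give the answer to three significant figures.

βl = 2π × 0.367 = 132°
tan(βl) = -1.11
Z_in = Z_0·(Z_L + jZ_0·tanβl)/(Z_0 + jZ_L·tanβl) = 25 + j47 Ω
Γ_s = (Z_in − Z_s)/(Z_in + Z_s) = (-25 + j47)/(75 + j47), |Γ_s| = 0.601
VSWR = (1 + |Γ_s|)/(1 − |Γ_s|)

VSWR ≈ 4.01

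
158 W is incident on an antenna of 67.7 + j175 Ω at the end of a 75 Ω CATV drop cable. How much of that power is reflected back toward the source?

P_reflected ≈ 95.1 W

|Γ| = |(-7.3 + j175)/(142.7 + j175)| = 0.776
|Γ|² = 0.602
P_refl = |Γ|²·P_inc = 95.1 W, P_del = (1 − |Γ|²)·P_inc = 62.9 W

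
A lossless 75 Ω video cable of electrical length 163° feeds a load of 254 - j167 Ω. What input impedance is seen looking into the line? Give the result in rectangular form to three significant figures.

tan(βl) = tan(163°) = -0.306
Z_in = Z_0·(Z_L + jZ_0·tanβl)/(Z_0 + jZ_L·tanβl)
     = 75·(254 − j190)/(23.9 − j77.7)

Z_in ≈ 237 + j172 Ω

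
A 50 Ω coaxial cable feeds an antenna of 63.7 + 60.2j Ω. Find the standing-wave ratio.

VSWR ≈ 2.85

Γ = (Z_L − Z_0)/(Z_L + Z_0) = (13.7 + j60.2)/(113.7 + j60.2)
|Γ| = 61.7/129 = 0.48
VSWR = (1 + |Γ|)/(1 − |Γ|) = 1.48/0.52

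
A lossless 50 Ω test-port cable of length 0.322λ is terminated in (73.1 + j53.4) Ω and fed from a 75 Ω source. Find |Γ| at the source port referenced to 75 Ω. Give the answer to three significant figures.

βl = 2π × 0.322 = 116°
tan(βl) = -2.06
Z_in = Z_0·(Z_L + jZ_0·tanβl)/(Z_0 + jZ_L·tanβl) = 19.9 + j3.2 Ω
Γ_s = (Z_in − Z_s)/(Z_in + Z_s) = (-55.1 + j3.2)/(94.9 + j3.2), |Γ_s| = 0.582

|Γ| ≈ 0.582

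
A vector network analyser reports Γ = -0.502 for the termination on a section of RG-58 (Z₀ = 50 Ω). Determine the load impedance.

Z_L = Z_0·(1 + Γ)/(1 − Γ) = 50·(0.498)/(1.5)

Z_L ≈ 16.6 Ω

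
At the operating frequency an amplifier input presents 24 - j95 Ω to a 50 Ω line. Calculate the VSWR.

VSWR ≈ 9.98

Γ = (Z_L − Z_0)/(Z_L + Z_0) = (-26 − j95)/(74 − j95)
|Γ| = 98.5/120 = 0.818
VSWR = (1 + |Γ|)/(1 − |Γ|) = 1.82/0.182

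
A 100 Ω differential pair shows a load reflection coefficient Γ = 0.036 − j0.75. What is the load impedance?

Z_L ≈ 29.2 − j101 Ω

Z_L = Z_0·(1 + Γ)/(1 − Γ) = 100·(1.04 − j0.75)/(0.964 + j0.75)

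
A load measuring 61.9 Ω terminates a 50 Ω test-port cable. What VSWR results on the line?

VSWR ≈ 1.24

For a purely resistive load, VSWR = R_L/Z_0 or Z_0/R_L (whichever > 1) = 61.9/50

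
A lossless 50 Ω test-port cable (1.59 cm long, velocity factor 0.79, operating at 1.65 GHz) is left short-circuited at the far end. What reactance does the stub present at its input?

λ = v/f = 0.79·c / 1.65 GHz = 0.144 m
βl = 2π·l/λ = 2π × 0.111 = 39.9°
tan(βl) = 0.835
For a short-circuited stub, Z_in = jZ_0·tan(βl)

X_in ≈ 41.7 Ω (inductive)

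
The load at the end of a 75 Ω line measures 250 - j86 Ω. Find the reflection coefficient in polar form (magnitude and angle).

Γ = (Z_L − Z_0)/(Z_L + Z_0) = (175 − j86)/(325 − j86)
|Γ| = 195/336 = 0.58

Γ ≈ 0.58 ∠ -11.3°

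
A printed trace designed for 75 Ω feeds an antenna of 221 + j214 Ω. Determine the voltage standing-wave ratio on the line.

VSWR ≈ 5.88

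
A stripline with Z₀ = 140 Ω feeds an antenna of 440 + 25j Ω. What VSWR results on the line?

Γ = (Z_L − Z_0)/(Z_L + Z_0) = (300 + j25)/(580 + j25)
|Γ| = 301/581 = 0.519
VSWR = (1 + |Γ|)/(1 − |Γ|) = 1.52/0.481

VSWR ≈ 3.15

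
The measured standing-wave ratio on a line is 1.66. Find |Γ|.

|Γ| ≈ 0.248

|Γ| = (S − 1)/(S + 1) = (1.66 − 1)/(1.66 + 1) = 0.66/2.66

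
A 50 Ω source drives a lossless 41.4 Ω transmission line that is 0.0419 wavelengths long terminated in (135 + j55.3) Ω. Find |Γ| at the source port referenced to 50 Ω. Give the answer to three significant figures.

βl = 2π × 0.0419 = 15.1°
tan(βl) = 0.27
Z_in = Z_0·(Z_L + jZ_0·tanβl)/(Z_0 + jZ_L·tanβl) = 123 − j64.4 Ω
Γ_s = (Z_in − Z_s)/(Z_in + Z_s) = (72.5 − j64.4)/(173 − j64.4), |Γ_s| = 0.527

|Γ| ≈ 0.527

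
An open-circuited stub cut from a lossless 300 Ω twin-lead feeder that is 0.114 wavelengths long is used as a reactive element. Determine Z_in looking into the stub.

Z_in ≈ −j345 Ω

βl = 2π × 0.114 = 41°
tan(βl) = 0.871
For an open-circuited stub, Z_in = −jZ_0·cot(βl) = −jZ_0/tan(βl)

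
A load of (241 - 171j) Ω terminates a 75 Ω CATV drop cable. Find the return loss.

RL ≈ 3.57 dB

Γ = (166 − j171)/(316 − j171), |Γ| = 0.663
RL = −20·log₁₀|Γ| = −20·log₁₀(0.663)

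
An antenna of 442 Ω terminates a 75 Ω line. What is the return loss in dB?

RL ≈ 2.98 dB

Γ = (442 − 75)/(442 + 75) = 0.71
RL = −20·log₁₀|Γ| = −20·log₁₀(0.71)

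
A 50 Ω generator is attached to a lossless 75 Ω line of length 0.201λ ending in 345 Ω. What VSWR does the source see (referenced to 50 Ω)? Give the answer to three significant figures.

βl = 2π × 0.201 = 72.4°
tan(βl) = 3.14
Z_in = Z_0·(Z_L + jZ_0·tanβl)/(Z_0 + jZ_L·tanβl) = 17.9 − j22.6 Ω
Γ_s = (Z_in − Z_s)/(Z_in + Z_s) = (-32.1 − j22.6)/(67.9 − j22.6), |Γ_s| = 0.549
VSWR = (1 + |Γ_s|)/(1 − |Γ_s|)

VSWR ≈ 3.44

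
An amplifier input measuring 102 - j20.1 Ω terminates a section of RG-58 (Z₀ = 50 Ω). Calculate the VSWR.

Γ = (Z_L − Z_0)/(Z_L + Z_0) = (52 − j20.1)/(152 − j20.1)
|Γ| = 55.7/153 = 0.364
VSWR = (1 + |Γ|)/(1 − |Γ|) = 1.36/0.636

VSWR ≈ 2.14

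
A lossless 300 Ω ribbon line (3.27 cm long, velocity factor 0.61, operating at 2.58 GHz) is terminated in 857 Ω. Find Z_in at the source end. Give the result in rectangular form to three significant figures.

Z_in ≈ 603 + j356 Ω

λ = v/f = 0.61·c / 2.58 GHz = 0.0709 m
βl = 2π·l/λ = 2π × 0.461 = 166°
tan(βl) = tan(166°) = -0.25
Z_in = Z_0·(Z_L + jZ_0·tanβl)/(Z_0 + jZ_L·tanβl)
     = 300·(857 − j75)/(300 − j214)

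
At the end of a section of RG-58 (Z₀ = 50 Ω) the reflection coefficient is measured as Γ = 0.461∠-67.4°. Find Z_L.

Z_L ≈ 45.9 − j49.6 Ω

Z_L = Z_0·(1 + Γ)/(1 − Γ) = 50·(1.18 − j0.426)/(0.823 + j0.426)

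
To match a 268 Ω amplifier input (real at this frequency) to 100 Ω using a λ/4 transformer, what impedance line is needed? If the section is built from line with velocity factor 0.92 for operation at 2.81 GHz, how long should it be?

Z_qwt ≈ 164 Ω; length ≈ 2.46 cm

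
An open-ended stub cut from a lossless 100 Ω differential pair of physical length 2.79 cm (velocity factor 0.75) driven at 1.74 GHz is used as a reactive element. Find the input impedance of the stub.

Z_in ≈ −j21.9 Ω

λ = v/f = 0.75·c / 1.74 GHz = 0.129 m
βl = 2π·l/λ = 2π × 0.216 = 77.7°
tan(βl) = 4.58
For an open-ended stub, Z_in = −jZ_0·cot(βl) = −jZ_0/tan(βl)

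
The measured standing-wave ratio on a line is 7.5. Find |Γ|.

|Γ| = (S − 1)/(S + 1) = (7.5 − 1)/(7.5 + 1) = 6.5/8.5

|Γ| ≈ 0.765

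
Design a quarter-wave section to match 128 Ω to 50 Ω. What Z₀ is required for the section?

Z_qwt ≈ 80 Ω

Z_qwt = √(Z_0·R_L) = √(50 × 128) = √6400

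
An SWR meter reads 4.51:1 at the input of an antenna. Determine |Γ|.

|Γ| = (S − 1)/(S + 1) = (4.51 − 1)/(4.51 + 1) = 3.51/5.51

|Γ| ≈ 0.637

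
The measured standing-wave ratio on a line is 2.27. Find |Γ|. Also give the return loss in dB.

|Γ| = (S − 1)/(S + 1) = (2.27 − 1)/(2.27 + 1) = 1.27/3.27
RL = −20·log₁₀|Γ| = −20·log₁₀(0.388)

|Γ| ≈ 0.388; return loss ≈ 8.21 dB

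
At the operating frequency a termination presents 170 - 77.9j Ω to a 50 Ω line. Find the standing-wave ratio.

Γ = (Z_L − Z_0)/(Z_L + Z_0) = (120 − j77.9)/(220 − j77.9)
|Γ| = 143/233 = 0.613
VSWR = (1 + |Γ|)/(1 − |Γ|) = 1.61/0.387

VSWR ≈ 4.17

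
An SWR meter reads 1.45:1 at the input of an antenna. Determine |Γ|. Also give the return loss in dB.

|Γ| ≈ 0.184; return loss ≈ 14.7 dB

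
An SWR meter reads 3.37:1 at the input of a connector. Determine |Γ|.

|Γ| ≈ 0.542

|Γ| = (S − 1)/(S + 1) = (3.37 − 1)/(3.37 + 1) = 2.37/4.37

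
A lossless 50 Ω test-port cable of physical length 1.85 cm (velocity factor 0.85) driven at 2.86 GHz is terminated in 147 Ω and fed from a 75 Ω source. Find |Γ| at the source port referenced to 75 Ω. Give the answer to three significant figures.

λ = v/f = 0.85·c / 2.86 GHz = 0.0892 m
βl = 2π·l/λ = 2π × 0.207 = 74.7°
tan(βl) = 3.65
Z_in = Z_0·(Z_L + jZ_0·tanβl)/(Z_0 + jZ_L·tanβl) = 18.1 − j12 Ω
Γ_s = (Z_in − Z_s)/(Z_in + Z_s) = (-56.9 − j12)/(93.1 − j12), |Γ_s| = 0.619

|Γ| ≈ 0.619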